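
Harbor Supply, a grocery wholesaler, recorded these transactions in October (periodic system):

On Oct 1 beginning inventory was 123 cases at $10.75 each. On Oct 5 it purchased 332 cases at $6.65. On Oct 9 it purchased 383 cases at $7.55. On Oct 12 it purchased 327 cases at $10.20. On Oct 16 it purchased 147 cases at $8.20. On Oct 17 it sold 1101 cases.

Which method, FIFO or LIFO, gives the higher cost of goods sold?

FIFO

FIFO COGS: 123 @ $10.75 + 332 @ $6.65 + 383 @ $7.55 + 263 @ $10.20 = $9,104.30
LIFO COGS: 147 @ $8.20 + 327 @ $10.20 + 383 @ $7.55 + 244 @ $6.65 = $9,055.05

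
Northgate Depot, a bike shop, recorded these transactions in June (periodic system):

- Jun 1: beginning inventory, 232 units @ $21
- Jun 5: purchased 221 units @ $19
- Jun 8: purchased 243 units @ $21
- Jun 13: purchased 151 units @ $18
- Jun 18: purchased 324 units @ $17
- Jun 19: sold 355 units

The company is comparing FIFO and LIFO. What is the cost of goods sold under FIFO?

FIFO COGS: 232 @ $21 + 123 @ $19 = $7,209
LIFO COGS: 324 @ $17 + 31 @ $18 = $6,066

COGS = $7,209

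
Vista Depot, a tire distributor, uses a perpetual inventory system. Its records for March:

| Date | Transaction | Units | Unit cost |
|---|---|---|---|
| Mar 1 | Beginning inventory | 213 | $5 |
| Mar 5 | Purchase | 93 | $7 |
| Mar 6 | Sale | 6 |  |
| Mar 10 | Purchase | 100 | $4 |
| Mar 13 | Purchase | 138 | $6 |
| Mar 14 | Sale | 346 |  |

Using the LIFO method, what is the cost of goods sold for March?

COGS = $1,984

Mar 6, 6 sold [LIFO — newest first]: 6 @ $7 = $42
Mar 14, 346 sold [LIFO — newest first]: 138 @ $6 + 100 @ $4 + 87 @ $7 + 21 @ $5 = $1,942
Total COGS = $42 + $1,942 = $1,984
Ending inventory: 192 @ $5 = $960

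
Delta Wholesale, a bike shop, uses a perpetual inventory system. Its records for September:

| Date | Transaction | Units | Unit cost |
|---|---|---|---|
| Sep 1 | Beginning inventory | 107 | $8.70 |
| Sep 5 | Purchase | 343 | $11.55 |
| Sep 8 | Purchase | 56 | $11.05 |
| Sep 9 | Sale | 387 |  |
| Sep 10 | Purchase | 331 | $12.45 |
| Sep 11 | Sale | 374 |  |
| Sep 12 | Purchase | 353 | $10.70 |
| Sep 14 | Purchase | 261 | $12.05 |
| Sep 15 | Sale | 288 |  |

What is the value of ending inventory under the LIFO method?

Sep 9, 387 sold [LIFO — newest first]: 56 @ $11.05 + 331 @ $11.55 = $4,441.85
Sep 11, 374 sold [LIFO — newest first]: 331 @ $12.45 + 12 @ $11.55 + 31 @ $8.70 = $4,529.25
Sep 15, 288 sold [LIFO — newest first]: 261 @ $12.05 + 27 @ $10.70 = $3,433.95
Total COGS = $4,441.85 + $4,529.25 + $3,433.95 = $12,405.05
Ending inventory: 76 @ $8.70 + 326 @ $10.70 = $4,149.40
Check: goods available $16,554.45 = COGS $12,405.05 + ending $4,149.40

Ending inventory = $4,149.40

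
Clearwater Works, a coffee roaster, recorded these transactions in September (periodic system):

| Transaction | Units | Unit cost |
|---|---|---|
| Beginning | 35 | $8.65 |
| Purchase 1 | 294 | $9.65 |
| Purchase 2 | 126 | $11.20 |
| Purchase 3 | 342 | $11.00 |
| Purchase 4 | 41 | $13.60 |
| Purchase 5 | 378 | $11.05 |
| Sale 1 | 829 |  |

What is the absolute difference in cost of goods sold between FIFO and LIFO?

FIFO COGS: 35 @ $8.65 + 294 @ $9.65 + 126 @ $11.20 + 342 @ $11.00 + 32 @ $13.60 = $8,748.25
LIFO COGS: 378 @ $11.05 + 41 @ $13.60 + 342 @ $11.00 + 68 @ $11.20 = $9,258.10
Difference = |$8,748.25 − $9,258.10| = $509.85

$509.85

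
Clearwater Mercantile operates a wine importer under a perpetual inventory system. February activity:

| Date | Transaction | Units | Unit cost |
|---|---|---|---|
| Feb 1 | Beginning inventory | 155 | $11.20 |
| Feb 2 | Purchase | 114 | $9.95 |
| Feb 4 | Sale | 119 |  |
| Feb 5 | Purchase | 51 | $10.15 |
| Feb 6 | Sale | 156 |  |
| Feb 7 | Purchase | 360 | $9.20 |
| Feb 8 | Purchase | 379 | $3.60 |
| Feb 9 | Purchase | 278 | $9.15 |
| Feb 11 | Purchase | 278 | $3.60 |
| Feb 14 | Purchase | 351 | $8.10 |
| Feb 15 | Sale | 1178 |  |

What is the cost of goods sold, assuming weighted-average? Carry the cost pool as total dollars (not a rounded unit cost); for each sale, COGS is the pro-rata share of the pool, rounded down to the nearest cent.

COGS = $10,951.58

After Feb 1: 155 on hand, pool $1,736.00 (≈ $11.2000 each)
After Feb 2: 269 on hand, pool $2,870.30 (≈ $10.6703 each)
Feb 4, sell 119: 119/269 × $2,870.30 → $1,269.76
After Feb 5: 201 on hand, pool $2,118.19 (≈ $10.5383 each)
Feb 6, sell 156: 156/201 × $2,118.19 → $1,643.96
After Feb 7: 405 on hand, pool $3,786.23 (≈ $9.3487 each)
After Feb 8: 784 on hand, pool $5,150.63 (≈ $6.5697 each)
After Feb 9: 1062 on hand, pool $7,694.33 (≈ $7.2451 each)
After Feb 11: 1340 on hand, pool $8,695.13 (≈ $6.4889 each)
After Feb 14: 1691 on hand, pool $11,538.23 (≈ $6.8233 each)
Feb 15, sell 1178: 1178/1691 × $11,538.23 → $8,037.86
Total COGS = $1,269.76 + $1,643.96 + $8,037.86 = $10,951.58
Ending inventory (cost pool remaining) = $3,500.37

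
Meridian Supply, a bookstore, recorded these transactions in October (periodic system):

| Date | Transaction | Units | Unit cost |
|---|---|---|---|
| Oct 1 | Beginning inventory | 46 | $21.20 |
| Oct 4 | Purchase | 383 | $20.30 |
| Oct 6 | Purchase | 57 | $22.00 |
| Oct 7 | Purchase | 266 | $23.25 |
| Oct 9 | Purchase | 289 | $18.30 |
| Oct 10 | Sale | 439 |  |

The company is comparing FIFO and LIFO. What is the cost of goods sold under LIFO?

FIFO COGS: 46 @ $21.20 + 383 @ $20.30 + 10 @ $22.00 = $8,970.10
LIFO COGS: 289 @ $18.30 + 150 @ $23.25 = $8,776.20

COGS = $8,776.20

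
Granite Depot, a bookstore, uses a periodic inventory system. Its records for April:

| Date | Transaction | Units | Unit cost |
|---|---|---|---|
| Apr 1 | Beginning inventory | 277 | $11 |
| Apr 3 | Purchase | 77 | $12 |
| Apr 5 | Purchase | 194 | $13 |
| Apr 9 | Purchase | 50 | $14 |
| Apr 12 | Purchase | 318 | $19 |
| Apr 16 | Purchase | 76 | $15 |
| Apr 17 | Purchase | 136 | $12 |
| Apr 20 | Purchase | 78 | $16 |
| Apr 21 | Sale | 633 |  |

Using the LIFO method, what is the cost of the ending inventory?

Apr 21, 633 sold [LIFO — newest first]: 78 @ $16 + 136 @ $12 + 76 @ $15 + 318 @ $19 + 25 @ $14 = $10,412
Ending inventory: 277 @ $11 + 77 @ $12 + 194 @ $13 + 25 @ $14 = $6,843
Check: goods available $17,255 = COGS $10,412 + ending $6,843

Ending inventory = $6,843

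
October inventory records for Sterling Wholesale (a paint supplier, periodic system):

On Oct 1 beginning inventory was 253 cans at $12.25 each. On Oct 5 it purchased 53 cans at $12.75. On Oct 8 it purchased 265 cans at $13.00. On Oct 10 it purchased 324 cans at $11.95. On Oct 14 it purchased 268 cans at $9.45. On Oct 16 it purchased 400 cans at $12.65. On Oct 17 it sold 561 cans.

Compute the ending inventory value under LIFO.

Ending inventory = $12,102.95

Oct 17, 561 sold [LIFO — newest first]: 400 @ $12.65 + 161 @ $9.45 = $6,581.45
Ending inventory: 253 @ $12.25 + 53 @ $12.75 + 265 @ $13.00 + 324 @ $11.95 + 107 @ $9.45 = $12,102.95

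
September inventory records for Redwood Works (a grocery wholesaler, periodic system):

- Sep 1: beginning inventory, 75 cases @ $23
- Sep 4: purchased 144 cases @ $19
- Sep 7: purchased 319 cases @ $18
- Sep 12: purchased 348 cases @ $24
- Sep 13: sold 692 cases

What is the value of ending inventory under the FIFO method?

Ending inventory = $4,656

Sep 13, 692 sold [FIFO — oldest first]: 75 @ $23 + 144 @ $19 + 319 @ $18 + 154 @ $24 = $13,899
Ending inventory: 194 @ $24 = $4,656
Check: goods available $18,555 = COGS $13,899 + ending $4,656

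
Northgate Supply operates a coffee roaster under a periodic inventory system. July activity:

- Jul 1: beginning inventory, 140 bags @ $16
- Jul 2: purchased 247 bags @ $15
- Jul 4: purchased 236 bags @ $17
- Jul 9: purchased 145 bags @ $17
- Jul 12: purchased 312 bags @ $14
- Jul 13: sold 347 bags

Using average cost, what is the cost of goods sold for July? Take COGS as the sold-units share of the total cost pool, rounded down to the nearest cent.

Jul 13, sell 347: 347/1080 × $16,790.00 → $5,394.56
Ending inventory (cost pool remaining) = $11,395.44
Check: goods available $16,790.00 = COGS $5,394.56 + ending $11,395.44

COGS = $5,394.56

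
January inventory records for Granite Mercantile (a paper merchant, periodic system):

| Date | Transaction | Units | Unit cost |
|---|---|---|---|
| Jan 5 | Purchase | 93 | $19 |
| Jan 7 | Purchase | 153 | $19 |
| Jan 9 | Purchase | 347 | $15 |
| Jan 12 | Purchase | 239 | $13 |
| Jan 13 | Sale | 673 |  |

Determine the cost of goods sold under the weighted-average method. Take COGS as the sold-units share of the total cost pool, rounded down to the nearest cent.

COGS = $10,504.30

Jan 13, sell 673: 673/832 × $12,986.00 → $10,504.30
Ending inventory (cost pool remaining) = $2,481.70
Check: goods available $12,986.00 = COGS $10,504.30 + ending $2,481.70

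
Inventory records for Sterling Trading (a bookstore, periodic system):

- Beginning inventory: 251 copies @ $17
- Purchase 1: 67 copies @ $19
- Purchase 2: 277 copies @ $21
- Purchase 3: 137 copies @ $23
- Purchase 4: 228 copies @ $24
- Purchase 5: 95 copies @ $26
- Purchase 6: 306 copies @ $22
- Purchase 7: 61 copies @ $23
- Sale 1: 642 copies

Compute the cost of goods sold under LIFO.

Sale 1 (642) [LIFO — newest first]: 61 @ $23 + 306 @ $22 + 95 @ $26 + 180 @ $24 = $14,925
Ending inventory: 251 @ $17 + 67 @ $19 + 277 @ $21 + 137 @ $23 + 48 @ $24 = $15,660
Check: goods available $30,585 = COGS $14,925 + ending $15,660

COGS = $14,925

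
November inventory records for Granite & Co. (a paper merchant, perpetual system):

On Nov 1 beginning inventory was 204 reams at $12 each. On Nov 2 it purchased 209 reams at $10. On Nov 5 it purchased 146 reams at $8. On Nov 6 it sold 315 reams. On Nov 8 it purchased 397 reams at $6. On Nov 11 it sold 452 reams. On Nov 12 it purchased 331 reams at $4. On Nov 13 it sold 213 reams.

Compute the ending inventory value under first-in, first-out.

Nov 6, 315 sold [FIFO — oldest first]: 204 @ $12 + 111 @ $10 = $3,558
Nov 11, 452 sold [FIFO — oldest first]: 98 @ $10 + 146 @ $8 + 208 @ $6 = $3,396
Nov 13, 213 sold [FIFO — oldest first]: 189 @ $6 + 24 @ $4 = $1,230
Total COGS = $3,558 + $3,396 + $1,230 = $8,184
Ending inventory: 307 @ $4 = $1,228

Ending inventory = $1,228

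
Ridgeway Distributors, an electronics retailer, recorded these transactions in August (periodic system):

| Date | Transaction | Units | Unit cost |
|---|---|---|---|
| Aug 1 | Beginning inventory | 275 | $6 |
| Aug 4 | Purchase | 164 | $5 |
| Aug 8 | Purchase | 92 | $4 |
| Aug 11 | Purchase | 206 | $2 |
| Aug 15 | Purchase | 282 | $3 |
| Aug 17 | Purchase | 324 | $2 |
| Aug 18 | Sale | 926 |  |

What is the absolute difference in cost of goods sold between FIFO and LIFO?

$1,433

FIFO COGS: 275 @ $6 + 164 @ $5 + 92 @ $4 + 206 @ $2 + 189 @ $3 = $3,817
LIFO COGS: 324 @ $2 + 282 @ $3 + 206 @ $2 + 92 @ $4 + 22 @ $5 = $2,384
Difference = |$3,817 − $2,384| = $1,433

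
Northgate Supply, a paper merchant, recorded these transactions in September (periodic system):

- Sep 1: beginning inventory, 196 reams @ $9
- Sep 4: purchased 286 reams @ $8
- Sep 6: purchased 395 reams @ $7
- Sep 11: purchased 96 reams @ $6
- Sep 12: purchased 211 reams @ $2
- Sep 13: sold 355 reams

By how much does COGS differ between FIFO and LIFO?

FIFO COGS: 196 @ $9 + 159 @ $8 = $3,036
LIFO COGS: 211 @ $2 + 96 @ $6 + 48 @ $7 = $1,334
Difference = |$3,036 − $1,334| = $1,702

$1,702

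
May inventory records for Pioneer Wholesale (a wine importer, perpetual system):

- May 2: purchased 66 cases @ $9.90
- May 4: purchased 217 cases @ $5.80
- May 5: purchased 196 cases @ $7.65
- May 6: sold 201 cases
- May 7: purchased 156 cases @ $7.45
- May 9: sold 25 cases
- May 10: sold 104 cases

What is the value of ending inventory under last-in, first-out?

Ending inventory = $2,084.15

May 6, 201 sold [LIFO — newest first]: 196 @ $7.65 + 5 @ $5.80 = $1,528.40
May 9, 25 sold [LIFO — newest first]: 25 @ $7.45 = $186.25
May 10, 104 sold [LIFO — newest first]: 104 @ $7.45 = $774.80
Total COGS = $1,528.40 + $186.25 + $774.80 = $2,489.45
Ending inventory: 66 @ $9.90 + 212 @ $5.80 + 27 @ $7.45 = $2,084.15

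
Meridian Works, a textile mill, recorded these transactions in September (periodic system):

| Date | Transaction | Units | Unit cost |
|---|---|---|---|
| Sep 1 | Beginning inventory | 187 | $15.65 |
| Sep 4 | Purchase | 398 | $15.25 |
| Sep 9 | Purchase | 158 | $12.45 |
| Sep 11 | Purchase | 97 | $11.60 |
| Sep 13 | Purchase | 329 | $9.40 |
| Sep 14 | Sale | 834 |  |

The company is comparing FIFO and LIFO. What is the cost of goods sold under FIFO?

FIFO COGS: 187 @ $15.65 + 398 @ $15.25 + 158 @ $12.45 + 91 @ $11.60 = $12,018.75
LIFO COGS: 329 @ $9.40 + 97 @ $11.60 + 158 @ $12.45 + 250 @ $15.25 = $9,997.40

COGS = $12,018.75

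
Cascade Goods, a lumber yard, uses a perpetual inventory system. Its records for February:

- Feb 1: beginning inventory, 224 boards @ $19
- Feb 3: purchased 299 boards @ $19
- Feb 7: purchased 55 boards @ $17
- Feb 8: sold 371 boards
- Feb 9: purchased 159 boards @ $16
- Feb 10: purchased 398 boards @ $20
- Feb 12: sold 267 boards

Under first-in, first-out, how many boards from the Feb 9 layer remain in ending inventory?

99

Feb 8, 371 sold [FIFO — oldest first]: 224 @ $19 + 147 @ $19 = $7,049
Feb 12, 267 sold [FIFO — oldest first]: 152 @ $19 + 55 @ $17 + 60 @ $16 = $4,783
Total COGS = $7,049 + $4,783 = $11,832
Ending inventory: 99 @ $16 + 398 @ $20 = $9,544
Check: goods available $21,376 = COGS $11,832 + ending $9,544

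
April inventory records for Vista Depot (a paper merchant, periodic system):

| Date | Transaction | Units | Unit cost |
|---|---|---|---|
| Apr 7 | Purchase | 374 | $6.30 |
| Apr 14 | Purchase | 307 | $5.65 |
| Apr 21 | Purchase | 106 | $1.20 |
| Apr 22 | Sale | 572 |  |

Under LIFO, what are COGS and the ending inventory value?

COGS = $2,863.45; ending inventory = $1,354.50

Apr 22, 572 sold [LIFO — newest first]: 106 @ $1.20 + 307 @ $5.65 + 159 @ $6.30 = $2,863.45
Ending inventory: 215 @ $6.30 = $1,354.50
Check: goods available $4,217.95 = COGS $2,863.45 + ending $1,354.50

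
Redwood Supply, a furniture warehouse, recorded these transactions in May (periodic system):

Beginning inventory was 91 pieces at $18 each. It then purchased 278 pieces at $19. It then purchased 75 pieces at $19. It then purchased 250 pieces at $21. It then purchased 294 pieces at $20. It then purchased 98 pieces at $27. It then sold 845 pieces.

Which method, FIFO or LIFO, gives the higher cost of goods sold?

LIFO

FIFO COGS: 91 @ $18 + 278 @ $19 + 75 @ $19 + 250 @ $21 + 151 @ $20 = $16,615
LIFO COGS: 98 @ $27 + 294 @ $20 + 250 @ $21 + 75 @ $19 + 128 @ $19 = $17,633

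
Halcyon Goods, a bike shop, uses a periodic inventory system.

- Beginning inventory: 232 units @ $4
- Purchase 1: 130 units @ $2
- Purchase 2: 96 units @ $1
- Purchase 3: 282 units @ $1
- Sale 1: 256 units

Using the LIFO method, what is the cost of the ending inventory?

Sale 1 (256) [LIFO — newest first]: 256 @ $1 = $256
Ending inventory: 232 @ $4 + 130 @ $2 + 96 @ $1 + 26 @ $1 = $1,310
Check: goods available $1,566 = COGS $256 + ending $1,310

Ending inventory = $1,310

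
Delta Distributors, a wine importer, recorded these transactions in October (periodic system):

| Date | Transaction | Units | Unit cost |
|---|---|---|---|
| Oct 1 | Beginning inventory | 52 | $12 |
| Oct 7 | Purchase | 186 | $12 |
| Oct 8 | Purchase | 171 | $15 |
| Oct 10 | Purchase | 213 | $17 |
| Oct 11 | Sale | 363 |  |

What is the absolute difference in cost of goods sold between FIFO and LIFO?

$1,140

FIFO COGS: 52 @ $12 + 186 @ $12 + 125 @ $15 = $4,731
LIFO COGS: 213 @ $17 + 150 @ $15 = $5,871
Difference = |$4,731 − $5,871| = $1,140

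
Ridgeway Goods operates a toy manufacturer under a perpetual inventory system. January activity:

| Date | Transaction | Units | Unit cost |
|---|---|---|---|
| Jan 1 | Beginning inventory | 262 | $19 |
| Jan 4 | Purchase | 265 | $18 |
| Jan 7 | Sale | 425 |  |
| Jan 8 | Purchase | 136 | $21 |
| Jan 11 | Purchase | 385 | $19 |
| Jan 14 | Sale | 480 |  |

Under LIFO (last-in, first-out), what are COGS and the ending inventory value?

Jan 7, 425 sold [LIFO — newest first]: 265 @ $18 + 160 @ $19 = $7,810
Jan 14, 480 sold [LIFO — newest first]: 385 @ $19 + 95 @ $21 = $9,310
Total COGS = $7,810 + $9,310 = $17,120
Ending inventory: 102 @ $19 + 41 @ $21 = $2,799

COGS = $17,120; ending inventory = $2,799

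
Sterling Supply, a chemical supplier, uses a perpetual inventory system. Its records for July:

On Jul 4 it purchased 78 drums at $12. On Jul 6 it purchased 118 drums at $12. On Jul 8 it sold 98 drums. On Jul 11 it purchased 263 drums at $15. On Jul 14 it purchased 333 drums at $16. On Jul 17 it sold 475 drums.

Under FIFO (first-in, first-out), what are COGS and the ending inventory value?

COGS = $8,121; ending inventory = $3,504

Jul 8, 98 sold [FIFO — oldest first]: 78 @ $12 + 20 @ $12 = $1,176
Jul 17, 475 sold [FIFO — oldest first]: 98 @ $12 + 263 @ $15 + 114 @ $16 = $6,945
Total COGS = $1,176 + $6,945 = $8,121
Ending inventory: 219 @ $16 = $3,504
Check: goods available $11,625 = COGS $8,121 + ending $3,504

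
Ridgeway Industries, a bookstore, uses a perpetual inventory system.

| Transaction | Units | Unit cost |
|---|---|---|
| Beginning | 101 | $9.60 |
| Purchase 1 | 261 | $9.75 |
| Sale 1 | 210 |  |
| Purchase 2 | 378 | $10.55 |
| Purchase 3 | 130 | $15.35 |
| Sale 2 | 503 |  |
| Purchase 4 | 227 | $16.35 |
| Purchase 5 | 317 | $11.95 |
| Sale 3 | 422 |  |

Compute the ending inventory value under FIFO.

Ending inventory = $3,334.05

Sale 1 (210) [FIFO — oldest first]: 101 @ $9.60 + 109 @ $9.75 = $2,032.35
Sale 2 (503) [FIFO — oldest first]: 152 @ $9.75 + 351 @ $10.55 = $5,185.05
Sale 3 (422) [FIFO — oldest first]: 27 @ $10.55 + 130 @ $15.35 + 227 @ $16.35 + 38 @ $11.95 = $6,445.90
Total COGS = $2,032.35 + $5,185.05 + $6,445.90 = $13,663.30
Ending inventory: 279 @ $11.95 = $3,334.05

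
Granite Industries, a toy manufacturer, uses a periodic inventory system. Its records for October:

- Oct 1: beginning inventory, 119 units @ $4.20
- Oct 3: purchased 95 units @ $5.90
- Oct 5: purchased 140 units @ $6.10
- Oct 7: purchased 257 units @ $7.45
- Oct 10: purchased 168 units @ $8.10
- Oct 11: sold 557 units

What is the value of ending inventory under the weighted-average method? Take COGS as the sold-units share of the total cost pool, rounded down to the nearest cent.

Ending inventory = $1,478.98

Oct 11, sell 557: 557/779 × $5,189.75 → $3,710.77
Ending inventory (cost pool remaining) = $1,478.98
Check: goods available $5,189.75 = COGS $3,710.77 + ending $1,478.98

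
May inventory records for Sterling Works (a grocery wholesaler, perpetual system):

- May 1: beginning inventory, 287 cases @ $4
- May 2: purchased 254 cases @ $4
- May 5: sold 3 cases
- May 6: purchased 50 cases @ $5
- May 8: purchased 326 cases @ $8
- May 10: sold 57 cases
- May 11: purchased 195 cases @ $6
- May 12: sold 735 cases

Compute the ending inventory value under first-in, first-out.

Ending inventory = $2,146

May 5, 3 sold [FIFO — oldest first]: 3 @ $4 = $12
May 10, 57 sold [FIFO — oldest first]: 57 @ $4 = $228
May 12, 735 sold [FIFO — oldest first]: 227 @ $4 + 254 @ $4 + 50 @ $5 + 204 @ $8 = $3,806
Total COGS = $12 + $228 + $3,806 = $4,046
Ending inventory: 122 @ $8 + 195 @ $6 = $2,146
Check: goods available $6,192 = COGS $4,046 + ending $2,146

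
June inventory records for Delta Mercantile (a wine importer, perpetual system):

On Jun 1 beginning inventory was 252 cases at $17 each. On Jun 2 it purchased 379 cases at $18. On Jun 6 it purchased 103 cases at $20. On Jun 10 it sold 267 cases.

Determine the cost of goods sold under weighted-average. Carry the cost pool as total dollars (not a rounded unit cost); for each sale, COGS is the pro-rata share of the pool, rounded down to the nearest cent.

After Jun 1: 252 on hand, pool $4,284.00 (≈ $17.0000 each)
After Jun 2: 631 on hand, pool $11,106.00 (≈ $17.6006 each)
After Jun 6: 734 on hand, pool $13,166.00 (≈ $17.9373 each)
Jun 10, sell 267: 267/734 × $13,166.00 → $4,789.26
Ending inventory (cost pool remaining) = $8,376.74

COGS = $4,789.26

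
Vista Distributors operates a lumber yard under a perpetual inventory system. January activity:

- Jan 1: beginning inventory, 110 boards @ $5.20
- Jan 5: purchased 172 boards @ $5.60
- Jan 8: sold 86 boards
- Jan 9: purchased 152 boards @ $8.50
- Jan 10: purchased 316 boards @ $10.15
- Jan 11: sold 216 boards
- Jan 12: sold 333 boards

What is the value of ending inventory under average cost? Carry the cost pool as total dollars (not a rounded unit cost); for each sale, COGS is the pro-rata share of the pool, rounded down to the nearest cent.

Ending inventory = $964.07

After Jan 1: 110 on hand, pool $572.00 (≈ $5.2000 each)
After Jan 5: 282 on hand, pool $1,535.20 (≈ $5.4440 each)
Jan 8, sell 86: 86/282 × $1,535.20 → $468.18
After Jan 9: 348 on hand, pool $2,359.02 (≈ $6.7788 each)
After Jan 10: 664 on hand, pool $5,566.42 (≈ $8.3832 each)
Jan 11, sell 216: 216/664 × $5,566.42 → $1,810.76
Jan 12, sell 333: 333/448 × $3,755.66 → $2,791.59
Total COGS = $468.18 + $1,810.76 + $2,791.59 = $5,070.53
Ending inventory (cost pool remaining) = $964.07
Check: goods available $6,034.60 = COGS $5,070.53 + ending $964.07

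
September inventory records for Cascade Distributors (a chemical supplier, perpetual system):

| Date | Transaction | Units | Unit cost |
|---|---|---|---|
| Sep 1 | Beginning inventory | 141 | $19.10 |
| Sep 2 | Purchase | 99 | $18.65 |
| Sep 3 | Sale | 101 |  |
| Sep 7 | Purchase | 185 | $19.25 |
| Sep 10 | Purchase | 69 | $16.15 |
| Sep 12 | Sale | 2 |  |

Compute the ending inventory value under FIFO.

Sep 3, 101 sold [FIFO — oldest first]: 101 @ $19.10 = $1,929.10
Sep 12, 2 sold [FIFO — oldest first]: 2 @ $19.10 = $38.20
Total COGS = $1,929.10 + $38.20 = $1,967.30
Ending inventory: 38 @ $19.10 + 99 @ $18.65 + 185 @ $19.25 + 69 @ $16.15 = $7,247.75
Check: goods available $9,215.05 = COGS $1,967.30 + ending $7,247.75

Ending inventory = $7,247.75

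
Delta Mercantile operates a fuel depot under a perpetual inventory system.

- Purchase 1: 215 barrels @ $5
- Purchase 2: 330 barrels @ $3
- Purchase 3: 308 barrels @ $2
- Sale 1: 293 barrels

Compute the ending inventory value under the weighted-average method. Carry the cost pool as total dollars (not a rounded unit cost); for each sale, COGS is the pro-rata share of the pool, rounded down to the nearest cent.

Ending inventory = $1,760.10

After Purchase 1: 215 on hand, pool $1,075.00 (≈ $5.0000 each)
After Purchase 2: 545 on hand, pool $2,065.00 (≈ $3.7890 each)
After Purchase 3: 853 on hand, pool $2,681.00 (≈ $3.1430 each)
Sale 1, sell 293: 293/853 × $2,681.00 → $920.90
Ending inventory (cost pool remaining) = $1,760.10
Check: goods available $2,681.00 = COGS $920.90 + ending $1,760.10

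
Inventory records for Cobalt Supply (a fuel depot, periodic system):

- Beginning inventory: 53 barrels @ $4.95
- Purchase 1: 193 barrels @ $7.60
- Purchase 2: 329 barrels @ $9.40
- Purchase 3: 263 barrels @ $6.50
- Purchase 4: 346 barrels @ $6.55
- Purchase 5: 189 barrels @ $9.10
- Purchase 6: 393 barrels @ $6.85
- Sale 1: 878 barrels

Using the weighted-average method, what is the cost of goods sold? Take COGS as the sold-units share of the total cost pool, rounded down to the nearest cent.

Sale 1, sell 878: 878/1766 × $13,209.50 → $6,567.35
Ending inventory (cost pool remaining) = $6,642.15

COGS = $6,567.35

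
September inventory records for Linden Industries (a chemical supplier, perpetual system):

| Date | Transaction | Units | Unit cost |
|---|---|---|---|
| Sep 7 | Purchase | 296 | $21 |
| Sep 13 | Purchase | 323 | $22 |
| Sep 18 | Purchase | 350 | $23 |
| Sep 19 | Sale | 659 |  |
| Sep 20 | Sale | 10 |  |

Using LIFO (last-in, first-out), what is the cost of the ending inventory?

Ending inventory = $6,304

Sep 19, 659 sold [LIFO — newest first]: 350 @ $23 + 309 @ $22 = $14,848
Sep 20, 10 sold [LIFO — newest first]: 10 @ $22 = $220
Total COGS = $14,848 + $220 = $15,068
Ending inventory: 296 @ $21 + 4 @ $22 = $6,304
Check: goods available $21,372 = COGS $15,068 + ending $6,304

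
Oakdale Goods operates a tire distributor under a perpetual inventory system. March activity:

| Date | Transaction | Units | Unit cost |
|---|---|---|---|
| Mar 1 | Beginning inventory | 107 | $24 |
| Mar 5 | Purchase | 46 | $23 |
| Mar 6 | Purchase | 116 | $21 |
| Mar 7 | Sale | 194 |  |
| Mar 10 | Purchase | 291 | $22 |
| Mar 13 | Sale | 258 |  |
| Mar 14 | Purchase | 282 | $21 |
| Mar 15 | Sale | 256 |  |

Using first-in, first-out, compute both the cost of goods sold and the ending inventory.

Mar 7, 194 sold [FIFO — oldest first]: 107 @ $24 + 46 @ $23 + 41 @ $21 = $4,487
Mar 13, 258 sold [FIFO — oldest first]: 75 @ $21 + 183 @ $22 = $5,601
Mar 15, 256 sold [FIFO — oldest first]: 108 @ $22 + 148 @ $21 = $5,484
Total COGS = $4,487 + $5,601 + $5,484 = $15,572
Ending inventory: 134 @ $21 = $2,814

COGS = $15,572; ending inventory = $2,814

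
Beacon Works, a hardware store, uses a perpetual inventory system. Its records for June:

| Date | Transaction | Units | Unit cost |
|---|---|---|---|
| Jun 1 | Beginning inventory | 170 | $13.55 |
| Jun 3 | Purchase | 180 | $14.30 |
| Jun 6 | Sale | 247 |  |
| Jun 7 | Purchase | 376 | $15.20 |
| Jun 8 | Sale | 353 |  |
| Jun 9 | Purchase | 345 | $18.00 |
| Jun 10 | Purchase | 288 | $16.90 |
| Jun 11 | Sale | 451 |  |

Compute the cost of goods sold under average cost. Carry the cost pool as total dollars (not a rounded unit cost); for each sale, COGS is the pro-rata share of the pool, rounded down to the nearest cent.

After Jun 1: 170 on hand, pool $2,303.50 (≈ $13.5500 each)
After Jun 3: 350 on hand, pool $4,877.50 (≈ $13.9357 each)
Jun 6, sell 247: 247/350 × $4,877.50 → $3,442.12
After Jun 7: 479 on hand, pool $7,150.58 (≈ $14.9281 each)
Jun 8, sell 353: 353/479 × $7,150.58 → $5,269.63
After Jun 9: 471 on hand, pool $8,090.95 (≈ $17.1782 each)
After Jun 10: 759 on hand, pool $12,958.15 (≈ $17.0727 each)
Jun 11, sell 451: 451/759 × $12,958.15 → $7,699.77
Total COGS = $3,442.12 + $5,269.63 + $7,699.77 = $16,411.52
Ending inventory (cost pool remaining) = $5,258.38

COGS = $16,411.52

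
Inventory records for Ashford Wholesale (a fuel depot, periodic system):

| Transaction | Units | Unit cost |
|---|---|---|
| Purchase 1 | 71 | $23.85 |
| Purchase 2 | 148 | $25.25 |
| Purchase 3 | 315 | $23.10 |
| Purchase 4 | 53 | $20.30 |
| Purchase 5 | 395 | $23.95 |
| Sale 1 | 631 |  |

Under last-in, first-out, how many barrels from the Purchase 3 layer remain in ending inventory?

132

Sale 1 (631) [LIFO — newest first]: 395 @ $23.95 + 53 @ $20.30 + 183 @ $23.10 = $14,763.45
Ending inventory: 71 @ $23.85 + 148 @ $25.25 + 132 @ $23.10 = $8,479.55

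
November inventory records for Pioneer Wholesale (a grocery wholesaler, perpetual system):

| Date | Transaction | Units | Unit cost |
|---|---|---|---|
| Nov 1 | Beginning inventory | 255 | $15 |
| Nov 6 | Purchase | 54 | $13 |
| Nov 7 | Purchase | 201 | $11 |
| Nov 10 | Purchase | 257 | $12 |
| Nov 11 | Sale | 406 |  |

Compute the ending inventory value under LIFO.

Nov 11, 406 sold [LIFO — newest first]: 257 @ $12 + 149 @ $11 = $4,723
Ending inventory: 255 @ $15 + 54 @ $13 + 52 @ $11 = $5,099

Ending inventory = $5,099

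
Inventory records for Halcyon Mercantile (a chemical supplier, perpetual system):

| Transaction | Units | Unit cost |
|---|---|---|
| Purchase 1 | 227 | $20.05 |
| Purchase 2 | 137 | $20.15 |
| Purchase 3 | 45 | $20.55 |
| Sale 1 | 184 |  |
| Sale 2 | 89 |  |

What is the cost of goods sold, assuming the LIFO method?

COGS = $5,509.85

Sale 1 (184) [LIFO — newest first]: 45 @ $20.55 + 137 @ $20.15 + 2 @ $20.05 = $3,725.40
Sale 2 (89) [LIFO — newest first]: 89 @ $20.05 = $1,784.45
Total COGS = $3,725.40 + $1,784.45 = $5,509.85
Ending inventory: 136 @ $20.05 = $2,726.80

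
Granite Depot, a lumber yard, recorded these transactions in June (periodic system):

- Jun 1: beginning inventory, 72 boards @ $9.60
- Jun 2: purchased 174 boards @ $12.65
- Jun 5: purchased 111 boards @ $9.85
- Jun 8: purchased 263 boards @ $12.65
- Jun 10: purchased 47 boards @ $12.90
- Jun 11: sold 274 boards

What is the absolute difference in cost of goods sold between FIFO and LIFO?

FIFO COGS: 72 @ $9.60 + 174 @ $12.65 + 28 @ $9.85 = $3,168.10
LIFO COGS: 47 @ $12.90 + 227 @ $12.65 = $3,477.85
Difference = |$3,168.10 − $3,477.85| = $309.75

$309.75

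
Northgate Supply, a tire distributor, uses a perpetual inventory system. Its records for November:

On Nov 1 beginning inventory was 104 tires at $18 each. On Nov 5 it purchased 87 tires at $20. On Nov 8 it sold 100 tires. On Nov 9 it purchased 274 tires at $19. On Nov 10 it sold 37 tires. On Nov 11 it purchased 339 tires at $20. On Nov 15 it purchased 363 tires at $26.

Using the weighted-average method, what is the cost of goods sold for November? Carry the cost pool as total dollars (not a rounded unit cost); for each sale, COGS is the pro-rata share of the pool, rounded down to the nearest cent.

COGS = $2,593.26

After Nov 1: 104 on hand, pool $1,872.00 (≈ $18.0000 each)
After Nov 5: 191 on hand, pool $3,612.00 (≈ $18.9110 each)
Nov 8, sell 100: 100/191 × $3,612.00 → $1,891.09
After Nov 9: 365 on hand, pool $6,926.91 (≈ $18.9778 each)
Nov 10, sell 37: 37/365 × $6,926.91 → $702.17
After Nov 11: 667 on hand, pool $13,004.74 (≈ $19.4974 each)
After Nov 15: 1030 on hand, pool $22,442.74 (≈ $21.7891 each)
Total COGS = $1,891.09 + $702.17 = $2,593.26
Ending inventory (cost pool remaining) = $22,442.74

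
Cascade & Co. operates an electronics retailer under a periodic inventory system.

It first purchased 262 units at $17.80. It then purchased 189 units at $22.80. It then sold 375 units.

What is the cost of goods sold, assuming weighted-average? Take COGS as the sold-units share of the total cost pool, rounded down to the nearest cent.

COGS = $7,460.75

Sale 1, sell 375: 375/451 × $8,972.80 → $7,460.75
Ending inventory (cost pool remaining) = $1,512.05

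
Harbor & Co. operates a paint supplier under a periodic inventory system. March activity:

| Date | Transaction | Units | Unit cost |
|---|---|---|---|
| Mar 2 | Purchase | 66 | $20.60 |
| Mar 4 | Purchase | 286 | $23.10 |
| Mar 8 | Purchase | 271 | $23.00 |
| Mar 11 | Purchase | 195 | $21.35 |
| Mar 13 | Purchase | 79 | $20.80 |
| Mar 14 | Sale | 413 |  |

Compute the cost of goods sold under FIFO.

Mar 14, 413 sold [FIFO — oldest first]: 66 @ $20.60 + 286 @ $23.10 + 61 @ $23.00 = $9,369.20
Ending inventory: 210 @ $23.00 + 195 @ $21.35 + 79 @ $20.80 = $10,636.45
Check: goods available $20,005.65 = COGS $9,369.20 + ending $10,636.45

COGS = $9,369.20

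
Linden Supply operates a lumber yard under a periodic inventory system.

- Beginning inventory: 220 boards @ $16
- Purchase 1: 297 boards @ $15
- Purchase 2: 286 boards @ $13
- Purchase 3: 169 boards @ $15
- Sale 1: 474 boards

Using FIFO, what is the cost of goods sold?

Sale 1 (474) [FIFO — oldest first]: 220 @ $16 + 254 @ $15 = $7,330
Ending inventory: 43 @ $15 + 286 @ $13 + 169 @ $15 = $6,898

COGS = $7,330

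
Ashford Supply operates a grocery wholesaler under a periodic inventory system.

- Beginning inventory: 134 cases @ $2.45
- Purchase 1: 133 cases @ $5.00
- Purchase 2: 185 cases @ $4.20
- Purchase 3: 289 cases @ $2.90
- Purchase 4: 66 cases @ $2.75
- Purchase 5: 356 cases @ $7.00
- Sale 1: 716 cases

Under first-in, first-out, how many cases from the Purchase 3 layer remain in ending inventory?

Sale 1 (716) [FIFO — oldest first]: 134 @ $2.45 + 133 @ $5.00 + 185 @ $4.20 + 264 @ $2.90 = $2,535.90
Ending inventory: 25 @ $2.90 + 66 @ $2.75 + 356 @ $7.00 = $2,746.00

25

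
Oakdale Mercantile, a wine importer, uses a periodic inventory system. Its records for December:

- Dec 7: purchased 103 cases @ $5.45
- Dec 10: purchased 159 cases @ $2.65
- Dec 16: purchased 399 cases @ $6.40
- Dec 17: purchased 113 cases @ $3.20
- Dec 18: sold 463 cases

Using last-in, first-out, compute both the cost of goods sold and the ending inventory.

COGS = $2,601.60; ending inventory = $1,296.30

Dec 18, 463 sold [LIFO — newest first]: 113 @ $3.20 + 350 @ $6.40 = $2,601.60
Ending inventory: 103 @ $5.45 + 159 @ $2.65 + 49 @ $6.40 = $1,296.30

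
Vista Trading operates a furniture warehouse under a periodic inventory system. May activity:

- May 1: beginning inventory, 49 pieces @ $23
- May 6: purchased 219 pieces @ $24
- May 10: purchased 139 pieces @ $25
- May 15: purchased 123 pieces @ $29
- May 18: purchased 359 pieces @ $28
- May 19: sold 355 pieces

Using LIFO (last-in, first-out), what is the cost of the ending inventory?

May 19, 355 sold [LIFO — newest first]: 355 @ $28 = $9,940
Ending inventory: 49 @ $23 + 219 @ $24 + 139 @ $25 + 123 @ $29 + 4 @ $28 = $13,537

Ending inventory = $13,537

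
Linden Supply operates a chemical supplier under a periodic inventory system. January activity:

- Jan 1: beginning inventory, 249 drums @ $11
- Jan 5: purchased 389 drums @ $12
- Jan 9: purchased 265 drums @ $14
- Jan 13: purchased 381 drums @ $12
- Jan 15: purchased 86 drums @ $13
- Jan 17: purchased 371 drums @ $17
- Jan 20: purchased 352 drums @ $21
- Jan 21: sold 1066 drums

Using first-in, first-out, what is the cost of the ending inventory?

Jan 21, 1066 sold [FIFO — oldest first]: 249 @ $11 + 389 @ $12 + 265 @ $14 + 163 @ $12 = $13,073
Ending inventory: 218 @ $12 + 86 @ $13 + 371 @ $17 + 352 @ $21 = $17,433

Ending inventory = $17,433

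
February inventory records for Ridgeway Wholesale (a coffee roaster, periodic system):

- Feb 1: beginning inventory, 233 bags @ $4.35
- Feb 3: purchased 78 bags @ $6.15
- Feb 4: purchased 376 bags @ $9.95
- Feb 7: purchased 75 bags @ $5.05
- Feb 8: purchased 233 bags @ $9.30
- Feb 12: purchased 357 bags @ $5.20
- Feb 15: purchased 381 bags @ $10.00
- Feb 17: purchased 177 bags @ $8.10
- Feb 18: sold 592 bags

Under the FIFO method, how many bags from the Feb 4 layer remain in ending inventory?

Feb 18, 592 sold [FIFO — oldest first]: 233 @ $4.35 + 78 @ $6.15 + 281 @ $9.95 = $4,289.20
Ending inventory: 95 @ $9.95 + 75 @ $5.05 + 233 @ $9.30 + 357 @ $5.20 + 381 @ $10.00 + 177 @ $8.10 = $10,591.00

95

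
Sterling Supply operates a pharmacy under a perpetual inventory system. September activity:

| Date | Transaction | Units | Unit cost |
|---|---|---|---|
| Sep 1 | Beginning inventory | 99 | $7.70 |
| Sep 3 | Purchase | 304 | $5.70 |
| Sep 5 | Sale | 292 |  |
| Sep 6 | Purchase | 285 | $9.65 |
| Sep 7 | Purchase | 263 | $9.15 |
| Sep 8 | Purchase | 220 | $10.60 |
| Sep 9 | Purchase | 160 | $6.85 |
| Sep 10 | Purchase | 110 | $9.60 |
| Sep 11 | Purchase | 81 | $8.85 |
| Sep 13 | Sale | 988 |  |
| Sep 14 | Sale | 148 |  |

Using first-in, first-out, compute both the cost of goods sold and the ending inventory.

Sep 5, 292 sold [FIFO — oldest first]: 99 @ $7.70 + 193 @ $5.70 = $1,862.40
Sep 13, 988 sold [FIFO — oldest first]: 111 @ $5.70 + 285 @ $9.65 + 263 @ $9.15 + 220 @ $10.60 + 109 @ $6.85 = $8,868.05
Sep 14, 148 sold [FIFO — oldest first]: 51 @ $6.85 + 97 @ $9.60 = $1,280.55
Total COGS = $1,862.40 + $8,868.05 + $1,280.55 = $12,011.00
Ending inventory: 13 @ $9.60 + 81 @ $8.85 = $841.65

COGS = $12,011.00; ending inventory = $841.65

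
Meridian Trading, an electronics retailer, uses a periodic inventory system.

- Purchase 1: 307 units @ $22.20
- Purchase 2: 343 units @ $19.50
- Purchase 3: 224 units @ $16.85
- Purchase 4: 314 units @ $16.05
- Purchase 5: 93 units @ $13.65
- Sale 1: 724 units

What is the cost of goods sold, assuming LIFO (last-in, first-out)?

COGS = $11,897.05

Sale 1 (724) [LIFO — newest first]: 93 @ $13.65 + 314 @ $16.05 + 224 @ $16.85 + 93 @ $19.50 = $11,897.05
Ending inventory: 307 @ $22.20 + 250 @ $19.50 = $11,690.40
Check: goods available $23,587.45 = COGS $11,897.05 + ending $11,690.40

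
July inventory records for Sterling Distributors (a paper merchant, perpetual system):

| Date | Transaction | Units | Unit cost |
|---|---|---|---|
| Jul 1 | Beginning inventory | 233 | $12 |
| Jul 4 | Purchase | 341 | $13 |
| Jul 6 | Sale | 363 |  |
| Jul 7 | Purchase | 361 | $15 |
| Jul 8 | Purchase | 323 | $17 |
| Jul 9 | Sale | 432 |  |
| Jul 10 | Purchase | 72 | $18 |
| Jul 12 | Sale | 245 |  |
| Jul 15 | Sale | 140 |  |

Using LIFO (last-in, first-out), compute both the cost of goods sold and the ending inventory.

Jul 6, 363 sold [LIFO — newest first]: 341 @ $13 + 22 @ $12 = $4,697
Jul 9, 432 sold [LIFO — newest first]: 323 @ $17 + 109 @ $15 = $7,126
Jul 12, 245 sold [LIFO — newest first]: 72 @ $18 + 173 @ $15 = $3,891
Jul 15, 140 sold [LIFO — newest first]: 79 @ $15 + 61 @ $12 = $1,917
Total COGS = $4,697 + $7,126 + $3,891 + $1,917 = $17,631
Ending inventory: 150 @ $12 = $1,800

COGS = $17,631; ending inventory = $1,800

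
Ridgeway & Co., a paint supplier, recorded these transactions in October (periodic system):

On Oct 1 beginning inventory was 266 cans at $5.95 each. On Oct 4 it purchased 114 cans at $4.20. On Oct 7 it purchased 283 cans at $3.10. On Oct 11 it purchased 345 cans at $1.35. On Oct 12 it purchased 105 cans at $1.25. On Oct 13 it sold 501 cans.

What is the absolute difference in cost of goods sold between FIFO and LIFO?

$1,681.50

FIFO COGS: 266 @ $5.95 + 114 @ $4.20 + 121 @ $3.10 = $2,436.60
LIFO COGS: 105 @ $1.25 + 345 @ $1.35 + 51 @ $3.10 = $755.10
Difference = |$2,436.60 − $755.10| = $1,681.50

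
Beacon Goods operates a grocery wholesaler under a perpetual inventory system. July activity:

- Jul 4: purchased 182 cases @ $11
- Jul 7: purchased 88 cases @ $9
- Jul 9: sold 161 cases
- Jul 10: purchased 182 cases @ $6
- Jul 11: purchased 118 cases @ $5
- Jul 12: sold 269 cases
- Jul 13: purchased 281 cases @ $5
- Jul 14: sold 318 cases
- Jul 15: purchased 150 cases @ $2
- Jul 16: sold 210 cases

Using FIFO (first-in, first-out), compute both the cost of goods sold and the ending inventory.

COGS = $6,095; ending inventory = $86

Jul 9, 161 sold [FIFO — oldest first]: 161 @ $11 = $1,771
Jul 12, 269 sold [FIFO — oldest first]: 21 @ $11 + 88 @ $9 + 160 @ $6 = $1,983
Jul 14, 318 sold [FIFO — oldest first]: 22 @ $6 + 118 @ $5 + 178 @ $5 = $1,612
Jul 16, 210 sold [FIFO — oldest first]: 103 @ $5 + 107 @ $2 = $729
Total COGS = $1,771 + $1,983 + $1,612 + $729 = $6,095
Ending inventory: 43 @ $2 = $86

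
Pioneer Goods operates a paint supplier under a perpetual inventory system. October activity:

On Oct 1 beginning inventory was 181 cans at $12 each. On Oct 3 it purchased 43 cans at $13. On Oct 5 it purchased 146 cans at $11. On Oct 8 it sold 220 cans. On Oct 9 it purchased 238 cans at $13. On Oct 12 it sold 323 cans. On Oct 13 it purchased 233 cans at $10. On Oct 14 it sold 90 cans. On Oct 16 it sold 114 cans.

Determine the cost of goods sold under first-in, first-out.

Oct 8, 220 sold [FIFO — oldest first]: 181 @ $12 + 39 @ $13 = $2,679
Oct 12, 323 sold [FIFO — oldest first]: 4 @ $13 + 146 @ $11 + 173 @ $13 = $3,907
Oct 14, 90 sold [FIFO — oldest first]: 65 @ $13 + 25 @ $10 = $1,095
Oct 16, 114 sold [FIFO — oldest first]: 114 @ $10 = $1,140
Total COGS = $2,679 + $3,907 + $1,095 + $1,140 = $8,821
Ending inventory: 94 @ $10 = $940
Check: goods available $9,761 = COGS $8,821 + ending $940

COGS = $8,821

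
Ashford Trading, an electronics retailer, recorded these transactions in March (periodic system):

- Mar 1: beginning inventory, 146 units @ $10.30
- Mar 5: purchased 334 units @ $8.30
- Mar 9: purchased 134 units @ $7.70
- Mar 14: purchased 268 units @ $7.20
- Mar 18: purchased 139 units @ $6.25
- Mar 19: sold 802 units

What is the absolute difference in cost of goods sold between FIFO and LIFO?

FIFO COGS: 146 @ $10.30 + 334 @ $8.30 + 134 @ $7.70 + 188 @ $7.20 = $6,661.40
LIFO COGS: 139 @ $6.25 + 268 @ $7.20 + 134 @ $7.70 + 261 @ $8.30 = $5,996.45
Difference = |$6,661.40 − $5,996.45| = $664.95

$664.95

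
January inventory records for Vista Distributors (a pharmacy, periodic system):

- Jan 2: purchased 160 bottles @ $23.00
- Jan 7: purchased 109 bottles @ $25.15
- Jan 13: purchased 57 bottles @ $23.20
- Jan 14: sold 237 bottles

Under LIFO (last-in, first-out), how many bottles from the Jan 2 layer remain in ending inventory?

Jan 14, 237 sold [LIFO — newest first]: 57 @ $23.20 + 109 @ $25.15 + 71 @ $23.00 = $5,696.75
Ending inventory: 89 @ $23.00 = $2,047.00
Check: goods available $7,743.75 = COGS $5,696.75 + ending $2,047.00

89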